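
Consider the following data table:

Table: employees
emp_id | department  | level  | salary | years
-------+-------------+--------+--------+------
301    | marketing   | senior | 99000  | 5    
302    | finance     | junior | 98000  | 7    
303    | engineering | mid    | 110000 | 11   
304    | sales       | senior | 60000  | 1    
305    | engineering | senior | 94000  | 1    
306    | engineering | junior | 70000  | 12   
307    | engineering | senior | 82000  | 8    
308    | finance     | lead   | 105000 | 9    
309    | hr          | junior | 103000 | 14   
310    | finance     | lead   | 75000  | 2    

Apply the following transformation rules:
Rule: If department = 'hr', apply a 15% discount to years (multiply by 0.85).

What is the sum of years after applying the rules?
67.9

Step 1: Records with department = 'hr' have total years = 14
Step 2: Apply multiplier: 14 × 0.85 = 11.9
Step 3: Other records total: 56
Step 4: Final sum = 11.9 + 56 = 67.9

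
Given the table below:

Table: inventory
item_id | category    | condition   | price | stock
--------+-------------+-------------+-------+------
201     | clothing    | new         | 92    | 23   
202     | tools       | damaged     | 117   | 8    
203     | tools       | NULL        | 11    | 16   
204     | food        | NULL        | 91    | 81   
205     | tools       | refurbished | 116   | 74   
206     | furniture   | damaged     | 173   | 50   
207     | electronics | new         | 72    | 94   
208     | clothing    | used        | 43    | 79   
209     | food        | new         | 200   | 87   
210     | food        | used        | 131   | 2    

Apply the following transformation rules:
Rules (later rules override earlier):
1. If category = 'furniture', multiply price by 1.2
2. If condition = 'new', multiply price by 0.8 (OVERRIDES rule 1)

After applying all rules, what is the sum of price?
1007.8

Step 1: Rule 2 takes priority for records with condition = 'new'
  - 3 records: 364 × 0.8 = 291.2
Step 2: Rule 1 applies to remaining records with category = 'furniture'
  - 1 records: 173 × 1.2 = 207.6
Step 3: Other records unchanged: 509
Step 4: Final sum = 291.2 + 207.6 + 509 = 1007.8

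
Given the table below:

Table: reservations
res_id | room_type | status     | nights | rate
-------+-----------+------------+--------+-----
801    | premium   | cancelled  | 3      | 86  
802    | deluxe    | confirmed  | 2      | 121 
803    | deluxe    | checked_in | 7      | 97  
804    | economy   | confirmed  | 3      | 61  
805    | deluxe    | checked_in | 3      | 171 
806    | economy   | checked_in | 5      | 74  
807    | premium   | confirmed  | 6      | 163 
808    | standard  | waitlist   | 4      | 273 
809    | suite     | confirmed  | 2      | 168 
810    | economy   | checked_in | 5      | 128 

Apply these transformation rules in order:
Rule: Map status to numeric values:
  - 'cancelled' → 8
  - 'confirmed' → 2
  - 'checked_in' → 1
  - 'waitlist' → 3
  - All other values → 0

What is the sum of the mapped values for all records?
23

Step 1: Apply mapping to each record
Step 2: Count by status:
  'cancelled': 1 records × 8 = 8
  'confirmed': 4 records × 2 = 8
  'checked_in': 4 records × 1 = 4
  'waitlist': 1 records × 3 = 3
Step 3: Sum all mapped values = 23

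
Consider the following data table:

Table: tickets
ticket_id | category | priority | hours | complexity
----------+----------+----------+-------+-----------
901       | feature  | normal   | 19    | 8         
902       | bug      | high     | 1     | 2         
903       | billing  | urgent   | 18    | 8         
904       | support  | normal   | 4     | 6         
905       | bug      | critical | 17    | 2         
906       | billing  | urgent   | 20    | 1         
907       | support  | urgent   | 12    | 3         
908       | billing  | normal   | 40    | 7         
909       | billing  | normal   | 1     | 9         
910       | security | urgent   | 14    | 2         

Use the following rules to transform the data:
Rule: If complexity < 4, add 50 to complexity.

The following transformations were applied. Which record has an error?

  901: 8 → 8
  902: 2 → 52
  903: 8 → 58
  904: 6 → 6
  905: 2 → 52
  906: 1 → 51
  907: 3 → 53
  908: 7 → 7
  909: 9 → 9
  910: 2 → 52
Record 903 has an error. The correct transformed value should be 8, not 58.

Step 1: Check each record against the rule
Step 2: Record 903 has complexity = 8
Step 3: Since 8 >= 4, the bonus should not have been applied
Step 4: Correct value = 8, but claimed value = 58
Conclusion: Record 903 has the error.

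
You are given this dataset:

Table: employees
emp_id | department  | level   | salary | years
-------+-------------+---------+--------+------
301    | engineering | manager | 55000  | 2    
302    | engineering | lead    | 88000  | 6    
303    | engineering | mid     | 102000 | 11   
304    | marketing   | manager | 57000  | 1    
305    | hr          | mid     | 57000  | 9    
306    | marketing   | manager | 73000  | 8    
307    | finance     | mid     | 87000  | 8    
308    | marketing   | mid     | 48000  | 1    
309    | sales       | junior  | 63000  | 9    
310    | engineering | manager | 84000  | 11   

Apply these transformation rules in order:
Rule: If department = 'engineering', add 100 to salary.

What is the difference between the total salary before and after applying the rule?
400

Step 1: Original sum of salary = 714000
Step 2: 4 records have department = 'engineering'
Step 3: Each affected record changes by 100
Step 4: Total change = 4 × 100 = 400
Step 5: New sum = 714000 + 400 = 714400
Step 6: Difference = |714400 - 714000| = 400
        (Sum increased by 400)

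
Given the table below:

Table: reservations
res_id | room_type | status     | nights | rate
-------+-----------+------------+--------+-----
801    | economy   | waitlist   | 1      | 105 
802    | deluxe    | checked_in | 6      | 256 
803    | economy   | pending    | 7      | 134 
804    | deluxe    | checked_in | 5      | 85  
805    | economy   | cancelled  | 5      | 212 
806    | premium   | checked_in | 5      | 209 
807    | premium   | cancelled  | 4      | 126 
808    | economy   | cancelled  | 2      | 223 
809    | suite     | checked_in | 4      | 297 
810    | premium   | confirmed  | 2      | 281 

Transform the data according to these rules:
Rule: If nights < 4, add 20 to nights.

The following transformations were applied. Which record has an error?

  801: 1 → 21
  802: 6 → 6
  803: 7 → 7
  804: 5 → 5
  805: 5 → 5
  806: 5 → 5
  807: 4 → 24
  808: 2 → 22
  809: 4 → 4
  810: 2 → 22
Record 807 has an error. The correct transformed value should be 4, not 24.

Step 1: Check each record against the rule
Step 2: Record 807 has nights = 4
Step 3: Since 4 >= 4, the bonus should not have been applied
Step 4: Correct value = 4, but claimed value = 24
Conclusion: Record 807 has the error.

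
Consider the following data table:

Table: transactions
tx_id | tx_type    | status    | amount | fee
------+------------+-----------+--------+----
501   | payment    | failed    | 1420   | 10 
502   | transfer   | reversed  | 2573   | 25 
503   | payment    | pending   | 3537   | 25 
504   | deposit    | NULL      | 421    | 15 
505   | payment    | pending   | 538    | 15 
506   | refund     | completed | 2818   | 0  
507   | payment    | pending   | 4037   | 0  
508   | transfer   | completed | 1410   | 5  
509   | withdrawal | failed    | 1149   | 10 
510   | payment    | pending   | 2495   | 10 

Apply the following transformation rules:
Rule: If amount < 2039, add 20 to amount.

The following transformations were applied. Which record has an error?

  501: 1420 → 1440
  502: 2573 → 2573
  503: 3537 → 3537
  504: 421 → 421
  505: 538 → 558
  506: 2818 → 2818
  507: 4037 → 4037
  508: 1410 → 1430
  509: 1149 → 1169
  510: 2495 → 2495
Record 504 has an error. The correct transformed value should be 441, not 421.

Step 1: Check each record against the rule
Step 2: Record 504 has amount = 421
Step 3: Since 421 < 2039, the bonus should have been applied
Step 4: Correct value = 441, but claimed value = 421
Conclusion: Record 504 has the error.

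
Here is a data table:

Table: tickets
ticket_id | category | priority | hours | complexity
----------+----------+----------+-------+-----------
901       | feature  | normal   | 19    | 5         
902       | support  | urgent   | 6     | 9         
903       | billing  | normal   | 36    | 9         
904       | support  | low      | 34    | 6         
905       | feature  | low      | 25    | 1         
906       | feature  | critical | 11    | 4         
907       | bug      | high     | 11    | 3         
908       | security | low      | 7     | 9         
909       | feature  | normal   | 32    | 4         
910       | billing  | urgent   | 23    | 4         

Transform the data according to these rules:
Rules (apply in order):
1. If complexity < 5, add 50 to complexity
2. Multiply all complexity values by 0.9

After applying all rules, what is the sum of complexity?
273.6

Step 1: Apply Rule 1 - Add 50 to records with complexity < 5
  - 5 records affected: 16 + (5 × 50) = 266
  - Unaffected records: 38
  - Sum after Rule 1: 304
Step 2: Apply Rule 2 - Multiply all by 0.9
  - 304 × 0.9 = 273.6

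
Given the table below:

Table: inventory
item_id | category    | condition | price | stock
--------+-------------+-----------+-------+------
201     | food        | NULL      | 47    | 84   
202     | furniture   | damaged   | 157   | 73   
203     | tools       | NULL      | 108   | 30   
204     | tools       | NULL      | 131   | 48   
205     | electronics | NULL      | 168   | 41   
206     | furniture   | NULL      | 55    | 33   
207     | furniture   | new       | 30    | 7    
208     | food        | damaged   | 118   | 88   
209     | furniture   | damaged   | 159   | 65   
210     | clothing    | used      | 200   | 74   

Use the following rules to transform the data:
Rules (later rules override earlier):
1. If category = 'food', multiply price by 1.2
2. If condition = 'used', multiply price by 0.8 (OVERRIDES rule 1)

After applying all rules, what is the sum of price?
1166.0

Step 1: Rule 2 takes priority for records with condition = 'used'
  - 1 records: 200 × 0.8 = 160.0
Step 2: Rule 1 applies to remaining records with category = 'food'
  - 2 records: 165 × 1.2 = 198.0
Step 3: Other records unchanged: 808
Step 4: Final sum = 160.0 + 198.0 + 808 = 1166.0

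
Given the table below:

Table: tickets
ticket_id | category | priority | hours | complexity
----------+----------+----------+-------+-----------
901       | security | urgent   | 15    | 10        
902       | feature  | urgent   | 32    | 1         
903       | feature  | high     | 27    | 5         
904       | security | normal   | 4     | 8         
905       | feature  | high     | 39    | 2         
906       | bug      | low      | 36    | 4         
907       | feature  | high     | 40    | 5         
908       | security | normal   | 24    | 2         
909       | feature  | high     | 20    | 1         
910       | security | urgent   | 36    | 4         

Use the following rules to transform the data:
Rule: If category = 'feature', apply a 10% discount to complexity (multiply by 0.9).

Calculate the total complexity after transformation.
40.6

Step 1: Records with category = 'feature' have total complexity = 14
Step 2: Apply multiplier: 14 × 0.9 = 12.6
Step 3: Other records total: 28
Step 4: Final sum = 12.6 + 28 = 40.6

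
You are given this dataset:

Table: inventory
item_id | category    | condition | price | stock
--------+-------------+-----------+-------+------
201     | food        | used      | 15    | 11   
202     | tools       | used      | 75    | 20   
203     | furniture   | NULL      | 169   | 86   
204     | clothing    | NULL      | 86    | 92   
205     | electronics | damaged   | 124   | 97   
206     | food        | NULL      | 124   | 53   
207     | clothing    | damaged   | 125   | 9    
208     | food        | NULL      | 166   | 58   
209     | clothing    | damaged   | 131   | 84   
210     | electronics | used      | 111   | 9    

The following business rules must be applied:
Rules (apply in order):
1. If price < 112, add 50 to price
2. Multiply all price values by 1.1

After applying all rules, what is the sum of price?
1458.6

Step 1: Apply Rule 1 - Add 50 to records with price < 112
  - 4 records affected: 287 + (4 × 50) = 487
  - Unaffected records: 839
  - Sum after Rule 1: 1326
Step 2: Apply Rule 2 - Multiply all by 1.1
  - 1326 × 1.1 = 1458.6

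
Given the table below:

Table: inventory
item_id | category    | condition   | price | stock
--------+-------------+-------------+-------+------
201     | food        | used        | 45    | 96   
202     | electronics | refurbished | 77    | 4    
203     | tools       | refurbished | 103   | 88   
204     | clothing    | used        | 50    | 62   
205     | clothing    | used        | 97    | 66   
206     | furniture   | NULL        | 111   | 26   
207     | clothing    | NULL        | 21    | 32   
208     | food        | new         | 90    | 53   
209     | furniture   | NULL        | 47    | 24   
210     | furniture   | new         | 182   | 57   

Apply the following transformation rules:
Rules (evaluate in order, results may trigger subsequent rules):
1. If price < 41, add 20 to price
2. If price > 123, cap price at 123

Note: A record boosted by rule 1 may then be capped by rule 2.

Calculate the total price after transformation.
784

Step 1: Apply rule 1 to records with price < 41
  - 1 records get bonus of 20
  - Of these, 0 records then exceed 123 and get capped
Step 2: Apply rule 2 to records with price > 123
  - 1 records (original) are capped
Step 3: Calculate final sum = 784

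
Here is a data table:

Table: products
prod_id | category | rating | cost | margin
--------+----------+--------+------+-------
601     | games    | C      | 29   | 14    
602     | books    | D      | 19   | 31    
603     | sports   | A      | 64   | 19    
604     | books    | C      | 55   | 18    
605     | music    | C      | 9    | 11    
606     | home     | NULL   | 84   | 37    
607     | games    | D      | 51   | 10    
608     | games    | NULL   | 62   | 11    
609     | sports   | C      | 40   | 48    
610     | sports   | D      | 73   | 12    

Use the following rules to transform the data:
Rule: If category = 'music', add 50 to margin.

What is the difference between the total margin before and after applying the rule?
50

Step 1: Original sum of margin = 211
Step 2: 1 records have category = 'music'
Step 3: Each affected record changes by 50
Step 4: Total change = 1 × 50 = 50
Step 5: New sum = 211 + 50 = 261
Step 6: Difference = |261 - 211| = 50
        (Sum increased by 50)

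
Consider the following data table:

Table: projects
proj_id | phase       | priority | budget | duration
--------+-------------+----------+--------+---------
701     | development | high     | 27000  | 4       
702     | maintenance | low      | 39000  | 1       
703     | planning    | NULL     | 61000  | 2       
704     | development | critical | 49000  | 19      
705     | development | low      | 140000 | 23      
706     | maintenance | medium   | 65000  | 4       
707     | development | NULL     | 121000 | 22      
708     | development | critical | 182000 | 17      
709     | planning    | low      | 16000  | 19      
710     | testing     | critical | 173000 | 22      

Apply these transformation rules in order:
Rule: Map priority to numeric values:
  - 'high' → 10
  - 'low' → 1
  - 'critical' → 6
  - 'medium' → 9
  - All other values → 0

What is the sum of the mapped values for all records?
40

Step 1: Apply mapping to each record
Step 2: Count by status:
  'high': 1 records × 10 = 10
  'low': 3 records × 1 = 3
  'critical': 3 records × 6 = 18
  'medium': 1 records × 9 = 9
Step 3: Sum all mapped values = 40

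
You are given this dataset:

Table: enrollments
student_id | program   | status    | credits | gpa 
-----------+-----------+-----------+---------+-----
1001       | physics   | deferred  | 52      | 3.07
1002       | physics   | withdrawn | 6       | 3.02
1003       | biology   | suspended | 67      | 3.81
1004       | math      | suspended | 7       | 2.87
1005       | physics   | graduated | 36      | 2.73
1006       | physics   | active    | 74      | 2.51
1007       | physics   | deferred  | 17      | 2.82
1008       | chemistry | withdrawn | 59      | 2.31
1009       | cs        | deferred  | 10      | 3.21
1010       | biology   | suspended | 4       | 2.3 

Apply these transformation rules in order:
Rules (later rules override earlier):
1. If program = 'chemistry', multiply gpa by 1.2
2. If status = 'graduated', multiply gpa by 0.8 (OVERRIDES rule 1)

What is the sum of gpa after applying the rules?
28.57

Step 1: Rule 2 takes priority for records with status = 'graduated'
  - 1 records: 2.73 × 0.8 = 2.18
Step 2: Rule 1 applies to remaining records with program = 'chemistry'
  - 1 records: 2.31 × 1.2 = 2.77
Step 3: Other records unchanged: 23.61
Step 4: Final sum = 2.18 + 2.77 + 23.61 = 28.57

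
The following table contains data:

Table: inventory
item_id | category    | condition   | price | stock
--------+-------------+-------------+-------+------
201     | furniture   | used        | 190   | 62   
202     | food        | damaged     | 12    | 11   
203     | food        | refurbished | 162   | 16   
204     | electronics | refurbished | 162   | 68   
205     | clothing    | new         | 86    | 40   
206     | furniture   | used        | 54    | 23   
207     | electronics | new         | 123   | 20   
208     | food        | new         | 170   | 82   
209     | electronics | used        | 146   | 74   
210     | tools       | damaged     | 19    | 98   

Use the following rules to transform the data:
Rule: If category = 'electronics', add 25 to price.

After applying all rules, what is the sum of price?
1199

Step 1: Count records where category = 'electronics': 3
Step 2: Total bonus added: 3 × 25 = 75
Step 3: Original sum of price: 1124
Step 4: Final sum = 1124 + 75 = 1199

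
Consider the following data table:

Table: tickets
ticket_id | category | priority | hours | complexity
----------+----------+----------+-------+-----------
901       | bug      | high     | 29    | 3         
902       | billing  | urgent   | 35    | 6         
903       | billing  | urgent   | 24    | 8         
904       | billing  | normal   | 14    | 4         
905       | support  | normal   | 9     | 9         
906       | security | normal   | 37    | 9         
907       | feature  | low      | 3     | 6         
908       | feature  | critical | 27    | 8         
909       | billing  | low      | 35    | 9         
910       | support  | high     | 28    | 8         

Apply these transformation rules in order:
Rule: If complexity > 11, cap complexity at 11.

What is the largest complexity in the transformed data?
9

Step 1: Original maximum complexity = 9
Step 2: Check cap of 11 against maximum
Step 3: No records exceed the cap (max 9 <= cap 11), so no capping applies
Step 4: Maximum after transformation = 9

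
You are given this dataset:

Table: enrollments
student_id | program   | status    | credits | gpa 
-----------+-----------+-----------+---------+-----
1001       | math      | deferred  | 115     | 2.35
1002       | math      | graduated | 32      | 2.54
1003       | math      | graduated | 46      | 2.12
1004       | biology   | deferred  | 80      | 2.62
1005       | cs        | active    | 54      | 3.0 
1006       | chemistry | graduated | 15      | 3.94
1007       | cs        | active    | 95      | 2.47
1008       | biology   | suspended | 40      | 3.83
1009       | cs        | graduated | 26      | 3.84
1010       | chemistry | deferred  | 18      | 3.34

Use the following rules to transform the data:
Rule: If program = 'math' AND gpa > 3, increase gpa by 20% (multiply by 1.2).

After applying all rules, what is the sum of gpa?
30.05

Step 1: Find records where program = 'math' AND gpa > 3
Step 2: 0 records match, summing to 0
Step 3: After multiplier: 0 × 1.2 = 0.0
Step 4: Unaffected records sum: 30.05
Step 5: Final sum = 0.0 + 30.05 = 30.05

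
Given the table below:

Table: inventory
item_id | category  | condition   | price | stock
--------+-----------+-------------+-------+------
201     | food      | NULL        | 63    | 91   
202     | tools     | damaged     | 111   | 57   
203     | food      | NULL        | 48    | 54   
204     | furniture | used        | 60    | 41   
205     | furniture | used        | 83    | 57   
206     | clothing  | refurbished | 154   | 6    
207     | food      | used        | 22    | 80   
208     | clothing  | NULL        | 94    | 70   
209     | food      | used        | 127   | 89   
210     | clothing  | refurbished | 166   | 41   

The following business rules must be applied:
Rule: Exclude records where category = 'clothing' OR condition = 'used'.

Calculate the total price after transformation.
222

Step 1: Find records where category = 'clothing' OR condition = 'used'
Step 2: 7 records match, summing to 706
Step 3: Original sum: 928
Step 4: Remaining sum = 928 - 706 = 222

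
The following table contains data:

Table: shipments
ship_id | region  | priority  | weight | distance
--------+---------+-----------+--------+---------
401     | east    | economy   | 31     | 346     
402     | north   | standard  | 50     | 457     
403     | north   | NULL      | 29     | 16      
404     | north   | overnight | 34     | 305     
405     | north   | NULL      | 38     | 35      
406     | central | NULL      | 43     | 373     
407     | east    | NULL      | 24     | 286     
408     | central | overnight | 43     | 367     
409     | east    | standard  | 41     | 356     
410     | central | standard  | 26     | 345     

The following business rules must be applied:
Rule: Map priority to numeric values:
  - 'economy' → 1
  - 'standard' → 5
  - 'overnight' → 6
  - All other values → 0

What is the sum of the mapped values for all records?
28

Step 1: Apply mapping to each record
Step 2: Count by status:
  'economy': 1 records × 1 = 1
  'standard': 3 records × 5 = 15
  'overnight': 2 records × 6 = 12
Step 3: Sum all mapped values = 28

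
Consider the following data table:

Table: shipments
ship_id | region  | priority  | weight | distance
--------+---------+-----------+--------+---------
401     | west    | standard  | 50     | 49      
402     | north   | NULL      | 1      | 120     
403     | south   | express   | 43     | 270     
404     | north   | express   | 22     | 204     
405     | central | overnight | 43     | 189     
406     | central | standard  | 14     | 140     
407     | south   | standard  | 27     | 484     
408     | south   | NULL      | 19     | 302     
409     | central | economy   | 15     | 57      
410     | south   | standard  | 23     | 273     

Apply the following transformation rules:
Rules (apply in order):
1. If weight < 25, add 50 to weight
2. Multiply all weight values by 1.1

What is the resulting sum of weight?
612.7

Step 1: Apply Rule 1 - Add 50 to records with weight < 25
  - 6 records affected: 94 + (6 × 50) = 394
  - Unaffected records: 163
  - Sum after Rule 1: 557
Step 2: Apply Rule 2 - Multiply all by 1.1
  - 557 × 1.1 = 612.7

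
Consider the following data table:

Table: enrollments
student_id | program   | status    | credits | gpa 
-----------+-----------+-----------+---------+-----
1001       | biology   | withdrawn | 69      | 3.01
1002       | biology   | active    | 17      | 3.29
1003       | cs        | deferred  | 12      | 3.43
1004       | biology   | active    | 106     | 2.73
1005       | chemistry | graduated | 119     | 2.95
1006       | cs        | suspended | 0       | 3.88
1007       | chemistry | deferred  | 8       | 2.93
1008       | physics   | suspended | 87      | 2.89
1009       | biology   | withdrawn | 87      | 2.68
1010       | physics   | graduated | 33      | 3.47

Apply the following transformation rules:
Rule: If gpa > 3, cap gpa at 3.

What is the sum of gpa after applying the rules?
29.18

Step 1: 5 records have gpa > 3
Step 2: These records originally summed to 17.08
Step 3: After capping: 5 × 3 = 15
Step 4: Unaffected records sum: 14.18
Step 5: Final sum = 15 + 14.18 = 29.18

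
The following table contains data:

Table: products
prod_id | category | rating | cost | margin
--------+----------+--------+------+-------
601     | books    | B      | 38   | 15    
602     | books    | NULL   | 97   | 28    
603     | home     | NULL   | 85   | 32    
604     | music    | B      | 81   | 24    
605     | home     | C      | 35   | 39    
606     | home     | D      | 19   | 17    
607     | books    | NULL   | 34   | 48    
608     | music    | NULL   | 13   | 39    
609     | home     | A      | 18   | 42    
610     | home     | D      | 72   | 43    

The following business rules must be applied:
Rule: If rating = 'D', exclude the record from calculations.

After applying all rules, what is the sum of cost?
401

Step 1: Identify records where rating = 'D'
Step 2: The excluded records sum to 91
Step 3: Original total cost = 492
Step 4: Remaining total = 492 - 91 = 401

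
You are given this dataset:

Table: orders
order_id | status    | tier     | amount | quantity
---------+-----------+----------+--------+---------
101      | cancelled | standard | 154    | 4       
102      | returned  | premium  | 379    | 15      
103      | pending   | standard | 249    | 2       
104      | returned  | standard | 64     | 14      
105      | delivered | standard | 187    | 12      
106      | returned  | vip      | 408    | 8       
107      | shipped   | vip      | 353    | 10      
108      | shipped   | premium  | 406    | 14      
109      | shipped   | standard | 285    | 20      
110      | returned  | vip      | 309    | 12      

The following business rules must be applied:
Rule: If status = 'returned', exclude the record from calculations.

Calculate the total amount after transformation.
1634

Step 1: Identify records where status = 'returned'
Step 2: The excluded records sum to 1160
Step 3: Original total amount = 2794
Step 4: Remaining total = 2794 - 1160 = 1634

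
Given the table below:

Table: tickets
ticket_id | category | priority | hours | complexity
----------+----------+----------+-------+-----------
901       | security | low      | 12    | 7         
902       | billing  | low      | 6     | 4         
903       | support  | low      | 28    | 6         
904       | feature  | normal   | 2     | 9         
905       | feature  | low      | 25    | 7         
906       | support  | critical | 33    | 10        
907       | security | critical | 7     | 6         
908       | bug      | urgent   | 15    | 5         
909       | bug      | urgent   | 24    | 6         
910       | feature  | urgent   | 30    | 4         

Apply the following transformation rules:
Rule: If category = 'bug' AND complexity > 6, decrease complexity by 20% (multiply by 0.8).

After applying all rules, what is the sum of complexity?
64

Step 1: Find records where category = 'bug' AND complexity > 6
Step 2: 0 records match, summing to 0
Step 3: After multiplier: 0 × 0.8 = 0.0
Step 4: Unaffected records sum: 64
Step 5: Final sum = 0.0 + 64 = 64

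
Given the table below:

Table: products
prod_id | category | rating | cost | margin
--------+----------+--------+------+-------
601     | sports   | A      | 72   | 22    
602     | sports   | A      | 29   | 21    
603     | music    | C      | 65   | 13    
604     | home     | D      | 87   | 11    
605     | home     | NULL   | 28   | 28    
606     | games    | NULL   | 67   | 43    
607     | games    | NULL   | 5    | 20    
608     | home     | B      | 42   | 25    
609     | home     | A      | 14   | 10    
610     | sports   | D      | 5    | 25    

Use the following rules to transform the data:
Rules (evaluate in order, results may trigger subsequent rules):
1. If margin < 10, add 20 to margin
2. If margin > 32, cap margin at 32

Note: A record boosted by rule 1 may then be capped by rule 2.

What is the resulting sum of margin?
207

Step 1: Apply rule 1 to records with margin < 10
  - 0 records get bonus of 20
  - Of these, 0 records then exceed 32 and get capped
Step 2: Apply rule 2 to records with margin > 32
  - 1 records (original) are capped
Step 3: Calculate final sum = 207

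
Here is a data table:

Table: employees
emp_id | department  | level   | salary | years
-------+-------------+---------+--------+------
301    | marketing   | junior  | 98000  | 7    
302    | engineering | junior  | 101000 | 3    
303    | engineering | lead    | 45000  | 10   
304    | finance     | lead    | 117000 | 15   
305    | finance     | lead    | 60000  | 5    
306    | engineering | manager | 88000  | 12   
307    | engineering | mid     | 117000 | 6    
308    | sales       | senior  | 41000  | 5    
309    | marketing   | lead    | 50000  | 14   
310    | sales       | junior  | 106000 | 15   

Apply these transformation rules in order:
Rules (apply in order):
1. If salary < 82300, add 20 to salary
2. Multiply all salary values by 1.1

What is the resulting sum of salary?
905388.0

Step 1: Apply Rule 1 - Add 20 to records with salary < 82300
  - 4 records affected: 196000 + (4 × 20) = 196080
  - Unaffected records: 627000
  - Sum after Rule 1: 823080
Step 2: Apply Rule 2 - Multiply all by 1.1
  - 823080 × 1.1 = 905388.0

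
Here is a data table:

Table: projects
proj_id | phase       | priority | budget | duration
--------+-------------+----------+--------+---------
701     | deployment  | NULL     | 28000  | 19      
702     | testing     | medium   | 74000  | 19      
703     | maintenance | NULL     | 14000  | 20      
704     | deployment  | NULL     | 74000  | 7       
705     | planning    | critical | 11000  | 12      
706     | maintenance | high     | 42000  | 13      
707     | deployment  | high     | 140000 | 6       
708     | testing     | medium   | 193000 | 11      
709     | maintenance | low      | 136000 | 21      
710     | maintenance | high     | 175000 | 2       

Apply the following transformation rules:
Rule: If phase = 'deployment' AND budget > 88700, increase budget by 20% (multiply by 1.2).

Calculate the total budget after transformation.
915000.0

Step 1: Find records where phase = 'deployment' AND budget > 88700
Step 2: 1 records match, summing to 140000
Step 3: After multiplier: 140000 × 1.2 = 168000.0
Step 4: Unaffected records sum: 747000
Step 5: Final sum = 168000.0 + 747000 = 915000.0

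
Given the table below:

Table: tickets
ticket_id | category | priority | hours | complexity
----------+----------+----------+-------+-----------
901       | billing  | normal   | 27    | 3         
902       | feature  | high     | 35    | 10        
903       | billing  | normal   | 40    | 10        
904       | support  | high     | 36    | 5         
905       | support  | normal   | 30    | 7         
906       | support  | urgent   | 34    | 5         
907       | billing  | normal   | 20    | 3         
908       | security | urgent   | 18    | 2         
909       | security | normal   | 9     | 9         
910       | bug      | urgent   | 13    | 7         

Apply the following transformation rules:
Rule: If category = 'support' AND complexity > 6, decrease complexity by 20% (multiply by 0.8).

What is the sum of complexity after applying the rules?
59.6

Step 1: Find records where category = 'support' AND complexity > 6
Step 2: 1 records match, summing to 7
Step 3: After multiplier: 7 × 0.8 = 5.6
Step 4: Unaffected records sum: 54
Step 5: Final sum = 5.6 + 54 = 59.6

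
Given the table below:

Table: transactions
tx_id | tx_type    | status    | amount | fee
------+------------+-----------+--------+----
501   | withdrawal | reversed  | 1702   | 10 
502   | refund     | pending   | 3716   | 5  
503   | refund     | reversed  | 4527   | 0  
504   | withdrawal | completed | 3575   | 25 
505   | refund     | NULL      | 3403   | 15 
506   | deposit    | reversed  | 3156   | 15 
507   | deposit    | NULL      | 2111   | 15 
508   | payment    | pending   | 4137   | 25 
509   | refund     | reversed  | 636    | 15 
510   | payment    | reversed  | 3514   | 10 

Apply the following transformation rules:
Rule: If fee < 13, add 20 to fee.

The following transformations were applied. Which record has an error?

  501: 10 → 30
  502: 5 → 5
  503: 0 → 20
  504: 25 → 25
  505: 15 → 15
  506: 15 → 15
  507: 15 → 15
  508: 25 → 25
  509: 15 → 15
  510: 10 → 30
Record 502 has an error. The correct transformed value should be 25, not 5.

Step 1: Check each record against the rule
Step 2: Record 502 has fee = 5
Step 3: Since 5 < 13, the bonus should have been applied
Step 4: Correct value = 25, but claimed value = 5
Conclusion: Record 502 has the error.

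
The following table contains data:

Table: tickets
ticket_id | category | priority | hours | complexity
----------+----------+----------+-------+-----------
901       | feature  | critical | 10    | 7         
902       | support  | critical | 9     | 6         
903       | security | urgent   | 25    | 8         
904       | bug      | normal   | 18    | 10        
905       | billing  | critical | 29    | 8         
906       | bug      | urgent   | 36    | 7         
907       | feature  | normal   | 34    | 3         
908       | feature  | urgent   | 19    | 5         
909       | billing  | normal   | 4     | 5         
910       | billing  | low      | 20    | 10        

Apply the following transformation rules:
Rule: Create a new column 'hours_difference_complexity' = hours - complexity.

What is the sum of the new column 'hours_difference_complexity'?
135

Step 1: For each record, compute hours - complexity
Example calculations:
  10 - 7 = 3
  9 - 6 = 3
  25 - 8 = 17
  ...
Step 2: Sum all derived values
Step 3: Total = 135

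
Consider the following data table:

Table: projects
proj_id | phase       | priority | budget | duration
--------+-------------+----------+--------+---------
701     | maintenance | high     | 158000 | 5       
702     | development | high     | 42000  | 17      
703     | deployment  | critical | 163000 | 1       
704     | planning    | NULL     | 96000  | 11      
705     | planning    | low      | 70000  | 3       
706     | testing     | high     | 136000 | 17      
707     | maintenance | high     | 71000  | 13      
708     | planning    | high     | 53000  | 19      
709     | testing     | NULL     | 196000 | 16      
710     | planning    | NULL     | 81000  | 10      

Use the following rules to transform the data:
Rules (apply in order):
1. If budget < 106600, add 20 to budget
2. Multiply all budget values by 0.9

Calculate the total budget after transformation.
959508.0

Step 1: Apply Rule 1 - Add 20 to records with budget < 106600
  - 6 records affected: 413000 + (6 × 20) = 413120
  - Unaffected records: 653000
  - Sum after Rule 1: 1066120
Step 2: Apply Rule 2 - Multiply all by 0.9
  - 1066120 × 0.9 = 959508.0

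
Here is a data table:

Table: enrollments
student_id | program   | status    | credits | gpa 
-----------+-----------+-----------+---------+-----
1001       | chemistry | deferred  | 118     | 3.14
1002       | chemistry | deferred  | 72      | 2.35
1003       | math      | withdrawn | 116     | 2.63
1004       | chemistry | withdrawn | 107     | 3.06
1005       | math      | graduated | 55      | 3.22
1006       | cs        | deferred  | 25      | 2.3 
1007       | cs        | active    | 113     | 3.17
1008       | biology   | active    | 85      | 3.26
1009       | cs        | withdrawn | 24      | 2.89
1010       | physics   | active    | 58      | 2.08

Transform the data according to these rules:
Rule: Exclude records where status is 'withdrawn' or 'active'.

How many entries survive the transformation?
4

Step 1: Count records to exclude
  - 3 (withdrawn) + 3 (active) = 6 records
Step 2: Total records: 10
Step 3: Remaining = 10 - 6 = 4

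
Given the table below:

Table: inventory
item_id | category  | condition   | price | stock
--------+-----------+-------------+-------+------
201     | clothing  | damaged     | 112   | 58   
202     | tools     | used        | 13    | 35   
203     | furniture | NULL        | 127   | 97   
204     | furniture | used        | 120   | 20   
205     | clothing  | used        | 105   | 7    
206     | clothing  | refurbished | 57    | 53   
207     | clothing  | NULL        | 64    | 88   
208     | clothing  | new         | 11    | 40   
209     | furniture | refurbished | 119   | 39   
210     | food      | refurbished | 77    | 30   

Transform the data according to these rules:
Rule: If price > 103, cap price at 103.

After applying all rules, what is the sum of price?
737

Step 1: 5 records have price > 103
Step 2: These records originally summed to 583
Step 3: After capping: 5 × 103 = 515
Step 4: Unaffected records sum: 222
Step 5: Final sum = 515 + 222 = 737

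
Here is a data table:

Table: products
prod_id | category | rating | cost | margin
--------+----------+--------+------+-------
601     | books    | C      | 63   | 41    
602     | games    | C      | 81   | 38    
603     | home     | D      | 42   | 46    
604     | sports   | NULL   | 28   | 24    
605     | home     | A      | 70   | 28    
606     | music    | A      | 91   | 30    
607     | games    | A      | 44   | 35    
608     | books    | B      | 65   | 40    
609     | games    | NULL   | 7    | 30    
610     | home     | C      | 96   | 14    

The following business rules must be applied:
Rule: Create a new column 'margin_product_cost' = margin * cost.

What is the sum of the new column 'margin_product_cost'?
18649

Step 1: For each record, compute margin * cost
Example calculations:
  41 * 63 = 2583
  38 * 81 = 3078
  46 * 42 = 1932
  ...
Step 2: Sum all derived values
Step 3: Total = 18649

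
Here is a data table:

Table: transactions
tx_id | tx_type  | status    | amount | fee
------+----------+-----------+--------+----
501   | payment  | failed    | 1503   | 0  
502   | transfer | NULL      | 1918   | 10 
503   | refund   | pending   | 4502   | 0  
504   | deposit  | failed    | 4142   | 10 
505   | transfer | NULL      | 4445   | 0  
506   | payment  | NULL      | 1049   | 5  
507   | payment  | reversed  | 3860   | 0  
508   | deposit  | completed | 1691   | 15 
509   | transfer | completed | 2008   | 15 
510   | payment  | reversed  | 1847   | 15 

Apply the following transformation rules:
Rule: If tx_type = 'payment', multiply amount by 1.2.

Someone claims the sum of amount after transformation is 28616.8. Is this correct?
Yes, the result is correct.

Step 1: Calculate the correct sum after transformation
Step 2: Apply multiplier 1.2 to records where tx_type = 'payment'
Step 3: Correct result = 28616.8
Step 4: Claimed result = 28616.8
Step 5: 28616.8 = 28616.8 ✓
Conclusion: The claimed result is correct.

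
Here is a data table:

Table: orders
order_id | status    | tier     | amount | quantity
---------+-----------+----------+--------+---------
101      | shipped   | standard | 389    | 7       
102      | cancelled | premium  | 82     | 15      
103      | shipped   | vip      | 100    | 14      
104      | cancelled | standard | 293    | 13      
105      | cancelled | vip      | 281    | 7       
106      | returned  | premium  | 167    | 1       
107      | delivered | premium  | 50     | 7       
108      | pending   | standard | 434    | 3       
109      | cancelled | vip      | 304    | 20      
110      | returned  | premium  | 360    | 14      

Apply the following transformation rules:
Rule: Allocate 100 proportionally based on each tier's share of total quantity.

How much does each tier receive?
premium: 36.63, standard: 22.77, vip: 40.59

Step 1: Calculate total quantity = 101
Step 2: Calculate each tier's proportion:
  premium: 37/101 = 36.63% → 36.63
  standard: 23/101 = 22.77% → 22.77
  vip: 41/101 = 40.59% → 40.59
Step 3: Verify: sum of allocations ≈ 100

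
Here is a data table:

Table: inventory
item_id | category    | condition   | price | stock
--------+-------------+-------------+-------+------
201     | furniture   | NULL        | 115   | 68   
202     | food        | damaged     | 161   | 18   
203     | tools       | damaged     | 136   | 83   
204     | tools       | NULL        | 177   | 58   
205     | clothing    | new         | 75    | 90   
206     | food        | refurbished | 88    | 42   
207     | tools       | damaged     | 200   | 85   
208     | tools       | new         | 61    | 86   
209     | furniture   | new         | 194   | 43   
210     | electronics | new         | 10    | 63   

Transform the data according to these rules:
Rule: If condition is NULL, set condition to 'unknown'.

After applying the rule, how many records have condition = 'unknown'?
2

Step 1: Count records where condition IS NULL
Step 2: Found 2 records with NULL condition
Step 3: These records will have condition set to 'unknown'
Step 4: Records already having condition = 'unknown': 0
Step 5: Answer: 2 + 0 = 2 records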